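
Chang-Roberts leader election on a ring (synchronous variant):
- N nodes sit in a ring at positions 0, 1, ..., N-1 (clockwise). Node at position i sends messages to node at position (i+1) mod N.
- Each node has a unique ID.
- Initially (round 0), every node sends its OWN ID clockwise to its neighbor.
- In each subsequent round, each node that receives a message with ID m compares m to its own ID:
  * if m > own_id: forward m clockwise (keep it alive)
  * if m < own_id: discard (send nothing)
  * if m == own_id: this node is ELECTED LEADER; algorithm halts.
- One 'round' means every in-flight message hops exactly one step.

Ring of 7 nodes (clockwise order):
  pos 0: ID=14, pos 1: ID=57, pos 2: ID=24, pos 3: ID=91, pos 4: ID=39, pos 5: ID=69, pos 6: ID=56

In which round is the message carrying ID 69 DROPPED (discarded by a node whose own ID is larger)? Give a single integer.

Answer: 5

Derivation:
Round 1: pos1(id57) recv 14: drop; pos2(id24) recv 57: fwd; pos3(id91) recv 24: drop; pos4(id39) recv 91: fwd; pos5(id69) recv 39: drop; pos6(id56) recv 69: fwd; pos0(id14) recv 56: fwd
Round 2: pos3(id91) recv 57: drop; pos5(id69) recv 91: fwd; pos0(id14) recv 69: fwd; pos1(id57) recv 56: drop
Round 3: pos6(id56) recv 91: fwd; pos1(id57) recv 69: fwd
Round 4: pos0(id14) recv 91: fwd; pos2(id24) recv 69: fwd
Round 5: pos1(id57) recv 91: fwd; pos3(id91) recv 69: drop
Round 6: pos2(id24) recv 91: fwd
Round 7: pos3(id91) recv 91: ELECTED
Message ID 69 originates at pos 5; dropped at pos 3 in round 5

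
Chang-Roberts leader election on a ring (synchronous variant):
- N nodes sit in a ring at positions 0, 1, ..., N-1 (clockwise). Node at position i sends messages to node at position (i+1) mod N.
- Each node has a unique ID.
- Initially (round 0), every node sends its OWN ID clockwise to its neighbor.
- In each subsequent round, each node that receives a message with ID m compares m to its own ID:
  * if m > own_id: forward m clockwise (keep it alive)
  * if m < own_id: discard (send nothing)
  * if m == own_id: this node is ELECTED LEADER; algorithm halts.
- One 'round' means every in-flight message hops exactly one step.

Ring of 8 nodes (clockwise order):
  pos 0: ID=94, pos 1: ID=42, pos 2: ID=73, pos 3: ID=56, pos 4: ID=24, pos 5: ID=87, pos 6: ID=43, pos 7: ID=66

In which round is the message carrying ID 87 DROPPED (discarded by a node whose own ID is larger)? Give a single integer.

Round 1: pos1(id42) recv 94: fwd; pos2(id73) recv 42: drop; pos3(id56) recv 73: fwd; pos4(id24) recv 56: fwd; pos5(id87) recv 24: drop; pos6(id43) recv 87: fwd; pos7(id66) recv 43: drop; pos0(id94) recv 66: drop
Round 2: pos2(id73) recv 94: fwd; pos4(id24) recv 73: fwd; pos5(id87) recv 56: drop; pos7(id66) recv 87: fwd
Round 3: pos3(id56) recv 94: fwd; pos5(id87) recv 73: drop; pos0(id94) recv 87: drop
Round 4: pos4(id24) recv 94: fwd
Round 5: pos5(id87) recv 94: fwd
Round 6: pos6(id43) recv 94: fwd
Round 7: pos7(id66) recv 94: fwd
Round 8: pos0(id94) recv 94: ELECTED
Message ID 87 originates at pos 5; dropped at pos 0 in round 3

Answer: 3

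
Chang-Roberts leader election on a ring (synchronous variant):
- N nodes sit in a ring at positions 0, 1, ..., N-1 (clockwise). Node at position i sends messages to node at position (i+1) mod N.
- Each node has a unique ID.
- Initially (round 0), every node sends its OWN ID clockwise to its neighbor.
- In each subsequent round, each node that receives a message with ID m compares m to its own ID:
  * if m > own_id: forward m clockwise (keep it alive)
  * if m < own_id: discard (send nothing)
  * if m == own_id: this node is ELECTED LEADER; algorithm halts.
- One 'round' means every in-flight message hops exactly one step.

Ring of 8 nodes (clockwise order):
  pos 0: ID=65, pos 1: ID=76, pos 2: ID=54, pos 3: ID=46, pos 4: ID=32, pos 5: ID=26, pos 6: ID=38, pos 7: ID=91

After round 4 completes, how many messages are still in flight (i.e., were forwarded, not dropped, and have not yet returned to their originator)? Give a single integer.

Answer: 3

Derivation:
Round 1: pos1(id76) recv 65: drop; pos2(id54) recv 76: fwd; pos3(id46) recv 54: fwd; pos4(id32) recv 46: fwd; pos5(id26) recv 32: fwd; pos6(id38) recv 26: drop; pos7(id91) recv 38: drop; pos0(id65) recv 91: fwd
Round 2: pos3(id46) recv 76: fwd; pos4(id32) recv 54: fwd; pos5(id26) recv 46: fwd; pos6(id38) recv 32: drop; pos1(id76) recv 91: fwd
Round 3: pos4(id32) recv 76: fwd; pos5(id26) recv 54: fwd; pos6(id38) recv 46: fwd; pos2(id54) recv 91: fwd
Round 4: pos5(id26) recv 76: fwd; pos6(id38) recv 54: fwd; pos7(id91) recv 46: drop; pos3(id46) recv 91: fwd
After round 4: 3 messages still in flight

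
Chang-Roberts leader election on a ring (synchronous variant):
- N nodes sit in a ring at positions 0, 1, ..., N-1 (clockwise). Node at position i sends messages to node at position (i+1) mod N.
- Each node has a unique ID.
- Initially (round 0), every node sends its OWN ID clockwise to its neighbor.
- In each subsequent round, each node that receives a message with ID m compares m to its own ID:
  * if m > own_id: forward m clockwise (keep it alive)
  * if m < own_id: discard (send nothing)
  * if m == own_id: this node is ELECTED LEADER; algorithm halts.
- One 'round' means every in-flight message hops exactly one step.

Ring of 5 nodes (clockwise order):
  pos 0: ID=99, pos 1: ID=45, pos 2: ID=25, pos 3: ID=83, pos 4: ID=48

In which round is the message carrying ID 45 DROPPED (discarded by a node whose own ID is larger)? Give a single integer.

Answer: 2

Derivation:
Round 1: pos1(id45) recv 99: fwd; pos2(id25) recv 45: fwd; pos3(id83) recv 25: drop; pos4(id48) recv 83: fwd; pos0(id99) recv 48: drop
Round 2: pos2(id25) recv 99: fwd; pos3(id83) recv 45: drop; pos0(id99) recv 83: drop
Round 3: pos3(id83) recv 99: fwd
Round 4: pos4(id48) recv 99: fwd
Round 5: pos0(id99) recv 99: ELECTED
Message ID 45 originates at pos 1; dropped at pos 3 in round 2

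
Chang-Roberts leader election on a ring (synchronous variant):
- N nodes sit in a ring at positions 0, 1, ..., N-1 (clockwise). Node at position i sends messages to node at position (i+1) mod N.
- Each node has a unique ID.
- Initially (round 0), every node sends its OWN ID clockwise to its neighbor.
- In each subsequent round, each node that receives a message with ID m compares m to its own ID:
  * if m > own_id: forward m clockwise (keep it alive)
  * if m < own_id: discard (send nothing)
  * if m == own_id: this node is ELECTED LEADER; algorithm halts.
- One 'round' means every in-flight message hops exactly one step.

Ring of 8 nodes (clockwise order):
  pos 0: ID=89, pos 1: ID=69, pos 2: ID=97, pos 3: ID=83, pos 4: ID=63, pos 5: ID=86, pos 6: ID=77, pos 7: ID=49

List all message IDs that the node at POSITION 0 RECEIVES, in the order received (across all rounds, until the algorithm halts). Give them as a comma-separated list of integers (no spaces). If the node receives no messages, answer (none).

Answer: 49,77,86,97

Derivation:
Round 1: pos1(id69) recv 89: fwd; pos2(id97) recv 69: drop; pos3(id83) recv 97: fwd; pos4(id63) recv 83: fwd; pos5(id86) recv 63: drop; pos6(id77) recv 86: fwd; pos7(id49) recv 77: fwd; pos0(id89) recv 49: drop
Round 2: pos2(id97) recv 89: drop; pos4(id63) recv 97: fwd; pos5(id86) recv 83: drop; pos7(id49) recv 86: fwd; pos0(id89) recv 77: drop
Round 3: pos5(id86) recv 97: fwd; pos0(id89) recv 86: drop
Round 4: pos6(id77) recv 97: fwd
Round 5: pos7(id49) recv 97: fwd
Round 6: pos0(id89) recv 97: fwd
Round 7: pos1(id69) recv 97: fwd
Round 8: pos2(id97) recv 97: ELECTED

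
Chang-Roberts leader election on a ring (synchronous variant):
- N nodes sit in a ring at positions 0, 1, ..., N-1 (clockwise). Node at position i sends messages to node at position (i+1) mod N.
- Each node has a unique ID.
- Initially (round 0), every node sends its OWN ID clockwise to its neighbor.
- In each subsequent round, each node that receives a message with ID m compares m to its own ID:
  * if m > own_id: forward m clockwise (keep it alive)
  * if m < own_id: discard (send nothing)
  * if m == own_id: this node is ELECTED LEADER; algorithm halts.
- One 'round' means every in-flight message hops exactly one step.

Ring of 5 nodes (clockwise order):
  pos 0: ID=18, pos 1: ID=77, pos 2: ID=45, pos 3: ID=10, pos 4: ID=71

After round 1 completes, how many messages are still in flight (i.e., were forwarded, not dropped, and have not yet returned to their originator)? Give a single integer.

Round 1: pos1(id77) recv 18: drop; pos2(id45) recv 77: fwd; pos3(id10) recv 45: fwd; pos4(id71) recv 10: drop; pos0(id18) recv 71: fwd
After round 1: 3 messages still in flight

Answer: 3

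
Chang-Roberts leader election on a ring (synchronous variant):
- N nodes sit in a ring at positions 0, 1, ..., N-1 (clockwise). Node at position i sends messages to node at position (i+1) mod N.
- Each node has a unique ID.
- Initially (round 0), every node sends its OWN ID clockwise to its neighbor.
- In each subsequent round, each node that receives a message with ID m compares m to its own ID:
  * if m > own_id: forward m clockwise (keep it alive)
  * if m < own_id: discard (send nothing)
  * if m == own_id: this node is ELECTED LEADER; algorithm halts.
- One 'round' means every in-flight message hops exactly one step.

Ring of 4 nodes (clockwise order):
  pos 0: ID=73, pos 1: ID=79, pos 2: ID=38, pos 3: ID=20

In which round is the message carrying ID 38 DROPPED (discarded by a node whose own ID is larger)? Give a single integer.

Round 1: pos1(id79) recv 73: drop; pos2(id38) recv 79: fwd; pos3(id20) recv 38: fwd; pos0(id73) recv 20: drop
Round 2: pos3(id20) recv 79: fwd; pos0(id73) recv 38: drop
Round 3: pos0(id73) recv 79: fwd
Round 4: pos1(id79) recv 79: ELECTED
Message ID 38 originates at pos 2; dropped at pos 0 in round 2

Answer: 2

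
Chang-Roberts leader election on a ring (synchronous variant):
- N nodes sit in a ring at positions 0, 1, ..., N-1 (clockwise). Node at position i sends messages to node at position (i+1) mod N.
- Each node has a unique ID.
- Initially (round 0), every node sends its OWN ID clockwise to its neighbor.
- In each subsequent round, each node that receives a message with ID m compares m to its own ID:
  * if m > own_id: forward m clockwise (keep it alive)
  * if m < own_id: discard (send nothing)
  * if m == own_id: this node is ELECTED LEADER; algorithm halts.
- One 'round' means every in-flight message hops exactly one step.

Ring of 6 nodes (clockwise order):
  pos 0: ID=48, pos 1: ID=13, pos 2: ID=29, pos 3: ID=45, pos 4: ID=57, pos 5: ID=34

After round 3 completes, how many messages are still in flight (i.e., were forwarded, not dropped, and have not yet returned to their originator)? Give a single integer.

Answer: 2

Derivation:
Round 1: pos1(id13) recv 48: fwd; pos2(id29) recv 13: drop; pos3(id45) recv 29: drop; pos4(id57) recv 45: drop; pos5(id34) recv 57: fwd; pos0(id48) recv 34: drop
Round 2: pos2(id29) recv 48: fwd; pos0(id48) recv 57: fwd
Round 3: pos3(id45) recv 48: fwd; pos1(id13) recv 57: fwd
After round 3: 2 messages still in flight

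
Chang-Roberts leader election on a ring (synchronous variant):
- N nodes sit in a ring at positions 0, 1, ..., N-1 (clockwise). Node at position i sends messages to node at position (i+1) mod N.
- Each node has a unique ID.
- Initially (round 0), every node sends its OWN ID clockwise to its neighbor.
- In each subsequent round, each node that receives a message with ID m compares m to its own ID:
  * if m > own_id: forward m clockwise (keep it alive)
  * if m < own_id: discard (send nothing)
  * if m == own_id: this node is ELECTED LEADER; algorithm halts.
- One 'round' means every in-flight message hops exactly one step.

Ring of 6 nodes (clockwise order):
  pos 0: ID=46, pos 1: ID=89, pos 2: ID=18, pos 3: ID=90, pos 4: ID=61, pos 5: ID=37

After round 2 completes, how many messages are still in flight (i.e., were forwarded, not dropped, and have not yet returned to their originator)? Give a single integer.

Round 1: pos1(id89) recv 46: drop; pos2(id18) recv 89: fwd; pos3(id90) recv 18: drop; pos4(id61) recv 90: fwd; pos5(id37) recv 61: fwd; pos0(id46) recv 37: drop
Round 2: pos3(id90) recv 89: drop; pos5(id37) recv 90: fwd; pos0(id46) recv 61: fwd
After round 2: 2 messages still in flight

Answer: 2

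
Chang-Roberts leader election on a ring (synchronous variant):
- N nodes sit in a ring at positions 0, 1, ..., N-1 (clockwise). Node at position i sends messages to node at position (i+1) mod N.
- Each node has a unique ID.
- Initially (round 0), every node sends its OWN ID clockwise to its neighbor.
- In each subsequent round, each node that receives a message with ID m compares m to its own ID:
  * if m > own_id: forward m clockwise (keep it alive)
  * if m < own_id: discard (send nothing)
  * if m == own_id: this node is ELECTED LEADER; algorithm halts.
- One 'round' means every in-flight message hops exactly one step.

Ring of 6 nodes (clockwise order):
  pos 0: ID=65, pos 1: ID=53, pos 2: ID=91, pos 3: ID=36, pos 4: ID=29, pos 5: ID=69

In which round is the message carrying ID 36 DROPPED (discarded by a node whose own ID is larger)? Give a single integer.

Answer: 2

Derivation:
Round 1: pos1(id53) recv 65: fwd; pos2(id91) recv 53: drop; pos3(id36) recv 91: fwd; pos4(id29) recv 36: fwd; pos5(id69) recv 29: drop; pos0(id65) recv 69: fwd
Round 2: pos2(id91) recv 65: drop; pos4(id29) recv 91: fwd; pos5(id69) recv 36: drop; pos1(id53) recv 69: fwd
Round 3: pos5(id69) recv 91: fwd; pos2(id91) recv 69: drop
Round 4: pos0(id65) recv 91: fwd
Round 5: pos1(id53) recv 91: fwd
Round 6: pos2(id91) recv 91: ELECTED
Message ID 36 originates at pos 3; dropped at pos 5 in round 2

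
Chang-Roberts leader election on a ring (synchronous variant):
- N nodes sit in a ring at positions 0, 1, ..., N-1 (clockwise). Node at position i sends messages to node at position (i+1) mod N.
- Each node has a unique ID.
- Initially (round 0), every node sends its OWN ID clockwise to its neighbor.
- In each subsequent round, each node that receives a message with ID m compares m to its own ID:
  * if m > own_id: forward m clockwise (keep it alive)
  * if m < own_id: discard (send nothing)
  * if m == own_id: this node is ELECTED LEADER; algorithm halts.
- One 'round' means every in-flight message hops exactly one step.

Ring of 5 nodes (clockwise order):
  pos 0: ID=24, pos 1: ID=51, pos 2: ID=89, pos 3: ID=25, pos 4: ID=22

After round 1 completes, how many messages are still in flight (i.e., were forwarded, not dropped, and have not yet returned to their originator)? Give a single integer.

Round 1: pos1(id51) recv 24: drop; pos2(id89) recv 51: drop; pos3(id25) recv 89: fwd; pos4(id22) recv 25: fwd; pos0(id24) recv 22: drop
After round 1: 2 messages still in flight

Answer: 2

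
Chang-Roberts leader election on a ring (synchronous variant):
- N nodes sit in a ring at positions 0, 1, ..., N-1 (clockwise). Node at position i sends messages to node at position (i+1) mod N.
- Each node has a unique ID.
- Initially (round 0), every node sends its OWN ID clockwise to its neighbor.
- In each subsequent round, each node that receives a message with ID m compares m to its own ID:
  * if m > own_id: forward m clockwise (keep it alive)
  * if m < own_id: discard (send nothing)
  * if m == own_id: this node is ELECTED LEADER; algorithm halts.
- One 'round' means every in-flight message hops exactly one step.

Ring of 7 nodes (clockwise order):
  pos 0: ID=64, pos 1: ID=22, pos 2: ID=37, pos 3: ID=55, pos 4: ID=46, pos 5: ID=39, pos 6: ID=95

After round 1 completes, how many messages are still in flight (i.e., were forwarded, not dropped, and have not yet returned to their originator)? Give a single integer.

Answer: 4

Derivation:
Round 1: pos1(id22) recv 64: fwd; pos2(id37) recv 22: drop; pos3(id55) recv 37: drop; pos4(id46) recv 55: fwd; pos5(id39) recv 46: fwd; pos6(id95) recv 39: drop; pos0(id64) recv 95: fwd
After round 1: 4 messages still in flight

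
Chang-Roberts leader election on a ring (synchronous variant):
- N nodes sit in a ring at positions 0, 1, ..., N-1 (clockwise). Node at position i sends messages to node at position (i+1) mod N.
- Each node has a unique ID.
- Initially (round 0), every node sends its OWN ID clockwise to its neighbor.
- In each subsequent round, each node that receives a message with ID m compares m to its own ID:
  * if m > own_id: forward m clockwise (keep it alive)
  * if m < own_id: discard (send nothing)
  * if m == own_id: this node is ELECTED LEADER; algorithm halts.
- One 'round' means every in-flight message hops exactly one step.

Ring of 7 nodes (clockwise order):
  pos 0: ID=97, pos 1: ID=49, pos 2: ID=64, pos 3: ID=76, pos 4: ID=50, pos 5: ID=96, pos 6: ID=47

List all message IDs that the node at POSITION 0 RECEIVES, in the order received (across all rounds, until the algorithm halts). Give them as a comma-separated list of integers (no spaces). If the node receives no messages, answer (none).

Answer: 47,96,97

Derivation:
Round 1: pos1(id49) recv 97: fwd; pos2(id64) recv 49: drop; pos3(id76) recv 64: drop; pos4(id50) recv 76: fwd; pos5(id96) recv 50: drop; pos6(id47) recv 96: fwd; pos0(id97) recv 47: drop
Round 2: pos2(id64) recv 97: fwd; pos5(id96) recv 76: drop; pos0(id97) recv 96: drop
Round 3: pos3(id76) recv 97: fwd
Round 4: pos4(id50) recv 97: fwd
Round 5: pos5(id96) recv 97: fwd
Round 6: pos6(id47) recv 97: fwd
Round 7: pos0(id97) recv 97: ELECTED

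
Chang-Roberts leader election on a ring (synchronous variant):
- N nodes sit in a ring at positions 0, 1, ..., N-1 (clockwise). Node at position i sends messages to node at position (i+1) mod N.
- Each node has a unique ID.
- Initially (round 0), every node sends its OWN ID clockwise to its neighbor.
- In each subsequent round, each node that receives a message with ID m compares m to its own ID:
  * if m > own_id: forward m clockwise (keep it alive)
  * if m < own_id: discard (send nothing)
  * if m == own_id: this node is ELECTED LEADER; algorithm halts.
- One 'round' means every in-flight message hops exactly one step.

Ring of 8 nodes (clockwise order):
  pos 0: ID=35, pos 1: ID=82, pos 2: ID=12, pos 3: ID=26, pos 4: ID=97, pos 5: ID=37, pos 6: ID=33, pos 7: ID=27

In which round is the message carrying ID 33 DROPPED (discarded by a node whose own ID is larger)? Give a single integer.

Answer: 2

Derivation:
Round 1: pos1(id82) recv 35: drop; pos2(id12) recv 82: fwd; pos3(id26) recv 12: drop; pos4(id97) recv 26: drop; pos5(id37) recv 97: fwd; pos6(id33) recv 37: fwd; pos7(id27) recv 33: fwd; pos0(id35) recv 27: drop
Round 2: pos3(id26) recv 82: fwd; pos6(id33) recv 97: fwd; pos7(id27) recv 37: fwd; pos0(id35) recv 33: drop
Round 3: pos4(id97) recv 82: drop; pos7(id27) recv 97: fwd; pos0(id35) recv 37: fwd
Round 4: pos0(id35) recv 97: fwd; pos1(id82) recv 37: drop
Round 5: pos1(id82) recv 97: fwd
Round 6: pos2(id12) recv 97: fwd
Round 7: pos3(id26) recv 97: fwd
Round 8: pos4(id97) recv 97: ELECTED
Message ID 33 originates at pos 6; dropped at pos 0 in round 2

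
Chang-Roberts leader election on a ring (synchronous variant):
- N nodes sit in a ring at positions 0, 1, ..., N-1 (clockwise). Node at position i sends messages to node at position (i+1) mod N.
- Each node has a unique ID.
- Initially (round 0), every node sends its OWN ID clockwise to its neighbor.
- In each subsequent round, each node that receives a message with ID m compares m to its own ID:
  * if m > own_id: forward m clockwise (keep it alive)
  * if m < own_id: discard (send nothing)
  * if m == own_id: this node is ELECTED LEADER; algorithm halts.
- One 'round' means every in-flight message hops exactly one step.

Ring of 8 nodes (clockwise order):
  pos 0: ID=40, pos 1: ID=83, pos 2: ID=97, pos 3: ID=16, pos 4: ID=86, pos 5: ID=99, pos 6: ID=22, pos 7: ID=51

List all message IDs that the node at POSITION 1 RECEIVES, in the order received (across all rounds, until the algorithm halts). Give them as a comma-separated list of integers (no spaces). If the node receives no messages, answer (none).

Answer: 40,51,99

Derivation:
Round 1: pos1(id83) recv 40: drop; pos2(id97) recv 83: drop; pos3(id16) recv 97: fwd; pos4(id86) recv 16: drop; pos5(id99) recv 86: drop; pos6(id22) recv 99: fwd; pos7(id51) recv 22: drop; pos0(id40) recv 51: fwd
Round 2: pos4(id86) recv 97: fwd; pos7(id51) recv 99: fwd; pos1(id83) recv 51: drop
Round 3: pos5(id99) recv 97: drop; pos0(id40) recv 99: fwd
Round 4: pos1(id83) recv 99: fwd
Round 5: pos2(id97) recv 99: fwd
Round 6: pos3(id16) recv 99: fwd
Round 7: pos4(id86) recv 99: fwd
Round 8: pos5(id99) recv 99: ELECTED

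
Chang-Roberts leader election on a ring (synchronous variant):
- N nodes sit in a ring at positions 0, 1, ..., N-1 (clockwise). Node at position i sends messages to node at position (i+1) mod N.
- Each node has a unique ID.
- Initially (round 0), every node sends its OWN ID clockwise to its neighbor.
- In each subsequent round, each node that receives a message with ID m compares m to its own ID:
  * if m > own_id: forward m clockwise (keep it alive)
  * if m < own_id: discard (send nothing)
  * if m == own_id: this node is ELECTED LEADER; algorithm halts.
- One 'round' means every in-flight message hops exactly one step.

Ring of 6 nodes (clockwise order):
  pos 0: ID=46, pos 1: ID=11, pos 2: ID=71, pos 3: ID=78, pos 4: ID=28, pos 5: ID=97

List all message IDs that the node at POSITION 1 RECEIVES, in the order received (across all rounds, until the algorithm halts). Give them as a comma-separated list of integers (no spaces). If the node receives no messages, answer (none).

Answer: 46,97

Derivation:
Round 1: pos1(id11) recv 46: fwd; pos2(id71) recv 11: drop; pos3(id78) recv 71: drop; pos4(id28) recv 78: fwd; pos5(id97) recv 28: drop; pos0(id46) recv 97: fwd
Round 2: pos2(id71) recv 46: drop; pos5(id97) recv 78: drop; pos1(id11) recv 97: fwd
Round 3: pos2(id71) recv 97: fwd
Round 4: pos3(id78) recv 97: fwd
Round 5: pos4(id28) recv 97: fwd
Round 6: pos5(id97) recv 97: ELECTED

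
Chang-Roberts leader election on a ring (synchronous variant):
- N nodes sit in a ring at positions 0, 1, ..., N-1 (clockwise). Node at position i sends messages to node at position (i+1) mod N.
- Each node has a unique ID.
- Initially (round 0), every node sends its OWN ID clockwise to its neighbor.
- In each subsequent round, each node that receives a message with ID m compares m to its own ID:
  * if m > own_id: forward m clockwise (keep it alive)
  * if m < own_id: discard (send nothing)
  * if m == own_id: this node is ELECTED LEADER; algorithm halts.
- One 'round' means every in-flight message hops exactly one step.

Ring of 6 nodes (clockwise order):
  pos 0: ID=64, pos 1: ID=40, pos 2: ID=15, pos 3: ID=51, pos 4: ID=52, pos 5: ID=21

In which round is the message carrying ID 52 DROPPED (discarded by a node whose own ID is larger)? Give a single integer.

Answer: 2

Derivation:
Round 1: pos1(id40) recv 64: fwd; pos2(id15) recv 40: fwd; pos3(id51) recv 15: drop; pos4(id52) recv 51: drop; pos5(id21) recv 52: fwd; pos0(id64) recv 21: drop
Round 2: pos2(id15) recv 64: fwd; pos3(id51) recv 40: drop; pos0(id64) recv 52: drop
Round 3: pos3(id51) recv 64: fwd
Round 4: pos4(id52) recv 64: fwd
Round 5: pos5(id21) recv 64: fwd
Round 6: pos0(id64) recv 64: ELECTED
Message ID 52 originates at pos 4; dropped at pos 0 in round 2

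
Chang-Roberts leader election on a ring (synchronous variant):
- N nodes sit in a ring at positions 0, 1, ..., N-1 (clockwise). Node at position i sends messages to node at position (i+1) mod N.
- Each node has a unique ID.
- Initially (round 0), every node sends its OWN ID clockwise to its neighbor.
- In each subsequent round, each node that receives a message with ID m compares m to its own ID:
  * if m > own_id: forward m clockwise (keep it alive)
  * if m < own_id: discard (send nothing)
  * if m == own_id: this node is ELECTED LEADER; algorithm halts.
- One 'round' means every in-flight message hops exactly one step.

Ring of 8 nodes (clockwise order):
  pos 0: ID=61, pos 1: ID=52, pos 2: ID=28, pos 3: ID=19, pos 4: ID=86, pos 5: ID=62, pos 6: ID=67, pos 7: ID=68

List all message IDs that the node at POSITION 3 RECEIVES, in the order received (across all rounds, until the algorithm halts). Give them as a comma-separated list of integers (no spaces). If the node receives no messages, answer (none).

Round 1: pos1(id52) recv 61: fwd; pos2(id28) recv 52: fwd; pos3(id19) recv 28: fwd; pos4(id86) recv 19: drop; pos5(id62) recv 86: fwd; pos6(id67) recv 62: drop; pos7(id68) recv 67: drop; pos0(id61) recv 68: fwd
Round 2: pos2(id28) recv 61: fwd; pos3(id19) recv 52: fwd; pos4(id86) recv 28: drop; pos6(id67) recv 86: fwd; pos1(id52) recv 68: fwd
Round 3: pos3(id19) recv 61: fwd; pos4(id86) recv 52: drop; pos7(id68) recv 86: fwd; pos2(id28) recv 68: fwd
Round 4: pos4(id86) recv 61: drop; pos0(id61) recv 86: fwd; pos3(id19) recv 68: fwd
Round 5: pos1(id52) recv 86: fwd; pos4(id86) recv 68: drop
Round 6: pos2(id28) recv 86: fwd
Round 7: pos3(id19) recv 86: fwd
Round 8: pos4(id86) recv 86: ELECTED

Answer: 28,52,61,68,86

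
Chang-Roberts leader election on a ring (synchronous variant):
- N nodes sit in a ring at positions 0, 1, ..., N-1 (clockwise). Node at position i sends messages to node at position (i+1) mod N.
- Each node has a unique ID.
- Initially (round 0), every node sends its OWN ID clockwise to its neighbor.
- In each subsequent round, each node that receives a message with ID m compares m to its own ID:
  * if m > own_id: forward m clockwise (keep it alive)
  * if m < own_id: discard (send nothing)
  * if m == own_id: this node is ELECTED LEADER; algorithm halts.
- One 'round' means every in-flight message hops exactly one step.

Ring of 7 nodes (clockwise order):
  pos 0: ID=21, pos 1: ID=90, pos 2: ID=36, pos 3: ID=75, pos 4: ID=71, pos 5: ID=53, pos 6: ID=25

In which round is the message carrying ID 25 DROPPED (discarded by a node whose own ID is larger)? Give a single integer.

Answer: 2

Derivation:
Round 1: pos1(id90) recv 21: drop; pos2(id36) recv 90: fwd; pos3(id75) recv 36: drop; pos4(id71) recv 75: fwd; pos5(id53) recv 71: fwd; pos6(id25) recv 53: fwd; pos0(id21) recv 25: fwd
Round 2: pos3(id75) recv 90: fwd; pos5(id53) recv 75: fwd; pos6(id25) recv 71: fwd; pos0(id21) recv 53: fwd; pos1(id90) recv 25: drop
Round 3: pos4(id71) recv 90: fwd; pos6(id25) recv 75: fwd; pos0(id21) recv 71: fwd; pos1(id90) recv 53: drop
Round 4: pos5(id53) recv 90: fwd; pos0(id21) recv 75: fwd; pos1(id90) recv 71: drop
Round 5: pos6(id25) recv 90: fwd; pos1(id90) recv 75: drop
Round 6: pos0(id21) recv 90: fwd
Round 7: pos1(id90) recv 90: ELECTED
Message ID 25 originates at pos 6; dropped at pos 1 in round 2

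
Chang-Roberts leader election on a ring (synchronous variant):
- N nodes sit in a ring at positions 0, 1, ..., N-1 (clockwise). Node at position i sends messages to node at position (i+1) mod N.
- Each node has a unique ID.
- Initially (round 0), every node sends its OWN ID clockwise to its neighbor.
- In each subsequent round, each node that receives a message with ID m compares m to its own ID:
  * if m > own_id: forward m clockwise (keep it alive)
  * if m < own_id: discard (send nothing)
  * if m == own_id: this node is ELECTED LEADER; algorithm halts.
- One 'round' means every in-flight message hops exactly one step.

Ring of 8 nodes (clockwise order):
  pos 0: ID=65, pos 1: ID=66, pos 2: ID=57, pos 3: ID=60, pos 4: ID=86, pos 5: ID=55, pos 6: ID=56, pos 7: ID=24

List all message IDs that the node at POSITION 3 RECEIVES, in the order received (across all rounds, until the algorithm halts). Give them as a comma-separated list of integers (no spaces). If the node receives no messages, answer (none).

Answer: 57,66,86

Derivation:
Round 1: pos1(id66) recv 65: drop; pos2(id57) recv 66: fwd; pos3(id60) recv 57: drop; pos4(id86) recv 60: drop; pos5(id55) recv 86: fwd; pos6(id56) recv 55: drop; pos7(id24) recv 56: fwd; pos0(id65) recv 24: drop
Round 2: pos3(id60) recv 66: fwd; pos6(id56) recv 86: fwd; pos0(id65) recv 56: drop
Round 3: pos4(id86) recv 66: drop; pos7(id24) recv 86: fwd
Round 4: pos0(id65) recv 86: fwd
Round 5: pos1(id66) recv 86: fwd
Round 6: pos2(id57) recv 86: fwd
Round 7: pos3(id60) recv 86: fwd
Round 8: pos4(id86) recv 86: ELECTED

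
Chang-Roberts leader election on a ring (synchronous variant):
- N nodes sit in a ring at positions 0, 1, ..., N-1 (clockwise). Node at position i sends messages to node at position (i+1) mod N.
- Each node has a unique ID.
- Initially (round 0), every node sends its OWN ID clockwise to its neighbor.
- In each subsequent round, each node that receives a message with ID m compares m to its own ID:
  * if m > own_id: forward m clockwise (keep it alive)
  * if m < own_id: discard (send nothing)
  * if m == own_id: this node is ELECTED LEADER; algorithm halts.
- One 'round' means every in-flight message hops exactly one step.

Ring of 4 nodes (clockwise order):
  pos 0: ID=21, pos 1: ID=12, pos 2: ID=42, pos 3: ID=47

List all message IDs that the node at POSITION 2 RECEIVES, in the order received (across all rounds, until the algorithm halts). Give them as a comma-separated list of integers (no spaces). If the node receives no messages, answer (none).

Round 1: pos1(id12) recv 21: fwd; pos2(id42) recv 12: drop; pos3(id47) recv 42: drop; pos0(id21) recv 47: fwd
Round 2: pos2(id42) recv 21: drop; pos1(id12) recv 47: fwd
Round 3: pos2(id42) recv 47: fwd
Round 4: pos3(id47) recv 47: ELECTED

Answer: 12,21,47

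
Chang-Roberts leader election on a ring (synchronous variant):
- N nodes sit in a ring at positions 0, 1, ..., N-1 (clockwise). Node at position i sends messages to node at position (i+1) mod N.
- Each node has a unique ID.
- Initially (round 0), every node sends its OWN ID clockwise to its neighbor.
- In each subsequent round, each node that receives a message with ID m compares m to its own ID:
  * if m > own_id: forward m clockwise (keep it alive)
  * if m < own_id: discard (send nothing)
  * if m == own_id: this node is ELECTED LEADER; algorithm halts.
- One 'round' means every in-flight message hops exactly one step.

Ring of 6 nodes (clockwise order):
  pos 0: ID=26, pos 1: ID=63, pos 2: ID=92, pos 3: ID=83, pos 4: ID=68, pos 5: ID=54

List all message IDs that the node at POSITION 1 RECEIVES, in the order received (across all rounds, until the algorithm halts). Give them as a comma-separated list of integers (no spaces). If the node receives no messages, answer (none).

Answer: 26,54,68,83,92

Derivation:
Round 1: pos1(id63) recv 26: drop; pos2(id92) recv 63: drop; pos3(id83) recv 92: fwd; pos4(id68) recv 83: fwd; pos5(id54) recv 68: fwd; pos0(id26) recv 54: fwd
Round 2: pos4(id68) recv 92: fwd; pos5(id54) recv 83: fwd; pos0(id26) recv 68: fwd; pos1(id63) recv 54: drop
Round 3: pos5(id54) recv 92: fwd; pos0(id26) recv 83: fwd; pos1(id63) recv 68: fwd
Round 4: pos0(id26) recv 92: fwd; pos1(id63) recv 83: fwd; pos2(id92) recv 68: drop
Round 5: pos1(id63) recv 92: fwd; pos2(id92) recv 83: drop
Round 6: pos2(id92) recv 92: ELECTED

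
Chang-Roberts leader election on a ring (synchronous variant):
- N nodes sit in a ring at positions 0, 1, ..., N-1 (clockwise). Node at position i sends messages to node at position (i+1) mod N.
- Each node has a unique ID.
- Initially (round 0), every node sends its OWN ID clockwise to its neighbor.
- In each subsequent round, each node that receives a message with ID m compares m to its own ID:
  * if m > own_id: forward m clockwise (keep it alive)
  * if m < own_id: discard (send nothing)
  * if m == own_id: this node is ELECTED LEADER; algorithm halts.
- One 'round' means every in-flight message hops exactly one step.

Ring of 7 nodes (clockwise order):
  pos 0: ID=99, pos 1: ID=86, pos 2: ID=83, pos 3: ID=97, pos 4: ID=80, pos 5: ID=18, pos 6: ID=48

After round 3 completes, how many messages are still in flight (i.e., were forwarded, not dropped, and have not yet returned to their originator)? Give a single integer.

Round 1: pos1(id86) recv 99: fwd; pos2(id83) recv 86: fwd; pos3(id97) recv 83: drop; pos4(id80) recv 97: fwd; pos5(id18) recv 80: fwd; pos6(id48) recv 18: drop; pos0(id99) recv 48: drop
Round 2: pos2(id83) recv 99: fwd; pos3(id97) recv 86: drop; pos5(id18) recv 97: fwd; pos6(id48) recv 80: fwd
Round 3: pos3(id97) recv 99: fwd; pos6(id48) recv 97: fwd; pos0(id99) recv 80: drop
After round 3: 2 messages still in flight

Answer: 2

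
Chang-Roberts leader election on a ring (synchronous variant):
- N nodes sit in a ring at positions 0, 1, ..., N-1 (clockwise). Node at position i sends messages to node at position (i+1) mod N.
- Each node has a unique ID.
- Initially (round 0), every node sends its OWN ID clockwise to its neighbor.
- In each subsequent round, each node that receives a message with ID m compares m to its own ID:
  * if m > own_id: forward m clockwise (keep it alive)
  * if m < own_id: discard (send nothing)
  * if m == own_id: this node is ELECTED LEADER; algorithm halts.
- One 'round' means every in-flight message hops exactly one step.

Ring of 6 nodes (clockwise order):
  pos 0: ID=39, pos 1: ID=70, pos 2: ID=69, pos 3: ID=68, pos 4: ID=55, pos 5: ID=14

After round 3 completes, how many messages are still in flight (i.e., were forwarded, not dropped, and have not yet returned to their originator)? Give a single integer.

Round 1: pos1(id70) recv 39: drop; pos2(id69) recv 70: fwd; pos3(id68) recv 69: fwd; pos4(id55) recv 68: fwd; pos5(id14) recv 55: fwd; pos0(id39) recv 14: drop
Round 2: pos3(id68) recv 70: fwd; pos4(id55) recv 69: fwd; pos5(id14) recv 68: fwd; pos0(id39) recv 55: fwd
Round 3: pos4(id55) recv 70: fwd; pos5(id14) recv 69: fwd; pos0(id39) recv 68: fwd; pos1(id70) recv 55: drop
After round 3: 3 messages still in flight

Answer: 3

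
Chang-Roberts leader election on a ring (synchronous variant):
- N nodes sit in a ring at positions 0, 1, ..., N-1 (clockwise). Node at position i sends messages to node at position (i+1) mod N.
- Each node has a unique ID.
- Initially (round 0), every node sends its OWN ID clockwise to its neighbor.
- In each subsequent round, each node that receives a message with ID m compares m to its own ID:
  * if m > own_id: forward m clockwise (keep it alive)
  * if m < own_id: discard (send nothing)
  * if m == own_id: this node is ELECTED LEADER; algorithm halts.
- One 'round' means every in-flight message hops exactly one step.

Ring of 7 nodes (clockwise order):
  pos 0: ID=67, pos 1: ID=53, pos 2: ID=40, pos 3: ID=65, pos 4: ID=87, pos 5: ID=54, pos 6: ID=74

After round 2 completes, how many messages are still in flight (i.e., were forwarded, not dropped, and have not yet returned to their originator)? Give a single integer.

Round 1: pos1(id53) recv 67: fwd; pos2(id40) recv 53: fwd; pos3(id65) recv 40: drop; pos4(id87) recv 65: drop; pos5(id54) recv 87: fwd; pos6(id74) recv 54: drop; pos0(id67) recv 74: fwd
Round 2: pos2(id40) recv 67: fwd; pos3(id65) recv 53: drop; pos6(id74) recv 87: fwd; pos1(id53) recv 74: fwd
After round 2: 3 messages still in flight

Answer: 3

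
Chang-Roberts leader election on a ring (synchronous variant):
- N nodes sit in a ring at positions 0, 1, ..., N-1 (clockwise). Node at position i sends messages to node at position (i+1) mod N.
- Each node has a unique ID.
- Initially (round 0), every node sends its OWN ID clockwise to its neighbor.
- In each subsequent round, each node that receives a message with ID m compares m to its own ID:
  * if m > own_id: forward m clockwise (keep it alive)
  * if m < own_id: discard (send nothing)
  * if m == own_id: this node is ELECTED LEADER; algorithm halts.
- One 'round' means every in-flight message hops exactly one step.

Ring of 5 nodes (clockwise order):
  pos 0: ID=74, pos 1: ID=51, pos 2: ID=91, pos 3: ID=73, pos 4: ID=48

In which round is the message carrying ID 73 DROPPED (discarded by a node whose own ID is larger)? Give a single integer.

Round 1: pos1(id51) recv 74: fwd; pos2(id91) recv 51: drop; pos3(id73) recv 91: fwd; pos4(id48) recv 73: fwd; pos0(id74) recv 48: drop
Round 2: pos2(id91) recv 74: drop; pos4(id48) recv 91: fwd; pos0(id74) recv 73: drop
Round 3: pos0(id74) recv 91: fwd
Round 4: pos1(id51) recv 91: fwd
Round 5: pos2(id91) recv 91: ELECTED
Message ID 73 originates at pos 3; dropped at pos 0 in round 2

Answer: 2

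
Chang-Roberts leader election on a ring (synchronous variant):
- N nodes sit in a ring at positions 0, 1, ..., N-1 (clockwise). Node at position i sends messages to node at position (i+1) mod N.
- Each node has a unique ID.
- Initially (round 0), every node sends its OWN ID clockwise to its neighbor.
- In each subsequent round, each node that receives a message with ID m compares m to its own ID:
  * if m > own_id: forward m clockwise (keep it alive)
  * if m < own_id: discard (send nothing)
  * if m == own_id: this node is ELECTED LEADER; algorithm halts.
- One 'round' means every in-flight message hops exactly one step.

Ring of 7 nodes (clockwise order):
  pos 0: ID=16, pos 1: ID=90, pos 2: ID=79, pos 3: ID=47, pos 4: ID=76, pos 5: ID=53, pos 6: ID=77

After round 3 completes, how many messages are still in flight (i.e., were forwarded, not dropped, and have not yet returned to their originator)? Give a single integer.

Round 1: pos1(id90) recv 16: drop; pos2(id79) recv 90: fwd; pos3(id47) recv 79: fwd; pos4(id76) recv 47: drop; pos5(id53) recv 76: fwd; pos6(id77) recv 53: drop; pos0(id16) recv 77: fwd
Round 2: pos3(id47) recv 90: fwd; pos4(id76) recv 79: fwd; pos6(id77) recv 76: drop; pos1(id90) recv 77: drop
Round 3: pos4(id76) recv 90: fwd; pos5(id53) recv 79: fwd
After round 3: 2 messages still in flight

Answer: 2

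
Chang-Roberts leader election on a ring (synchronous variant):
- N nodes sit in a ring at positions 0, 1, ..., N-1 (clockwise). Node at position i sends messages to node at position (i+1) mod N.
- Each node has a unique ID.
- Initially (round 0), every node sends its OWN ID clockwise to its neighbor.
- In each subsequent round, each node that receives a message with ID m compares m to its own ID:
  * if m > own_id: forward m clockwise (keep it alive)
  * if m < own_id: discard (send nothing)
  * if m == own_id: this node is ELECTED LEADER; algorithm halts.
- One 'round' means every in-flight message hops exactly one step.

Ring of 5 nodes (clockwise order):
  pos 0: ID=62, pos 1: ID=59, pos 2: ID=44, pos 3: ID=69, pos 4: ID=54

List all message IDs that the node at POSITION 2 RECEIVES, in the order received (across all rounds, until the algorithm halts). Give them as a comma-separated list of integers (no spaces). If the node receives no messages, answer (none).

Answer: 59,62,69

Derivation:
Round 1: pos1(id59) recv 62: fwd; pos2(id44) recv 59: fwd; pos3(id69) recv 44: drop; pos4(id54) recv 69: fwd; pos0(id62) recv 54: drop
Round 2: pos2(id44) recv 62: fwd; pos3(id69) recv 59: drop; pos0(id62) recv 69: fwd
Round 3: pos3(id69) recv 62: drop; pos1(id59) recv 69: fwd
Round 4: pos2(id44) recv 69: fwd
Round 5: pos3(id69) recv 69: ELECTED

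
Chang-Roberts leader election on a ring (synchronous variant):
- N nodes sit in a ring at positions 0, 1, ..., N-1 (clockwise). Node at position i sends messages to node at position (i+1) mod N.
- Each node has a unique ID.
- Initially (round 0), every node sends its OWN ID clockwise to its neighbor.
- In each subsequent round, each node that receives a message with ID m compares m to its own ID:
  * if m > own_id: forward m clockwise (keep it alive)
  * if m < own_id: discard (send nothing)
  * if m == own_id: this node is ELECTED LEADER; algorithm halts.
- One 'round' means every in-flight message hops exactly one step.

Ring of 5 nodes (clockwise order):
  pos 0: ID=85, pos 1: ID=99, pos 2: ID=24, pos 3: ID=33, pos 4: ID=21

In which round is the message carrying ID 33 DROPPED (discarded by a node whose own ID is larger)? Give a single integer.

Answer: 2

Derivation:
Round 1: pos1(id99) recv 85: drop; pos2(id24) recv 99: fwd; pos3(id33) recv 24: drop; pos4(id21) recv 33: fwd; pos0(id85) recv 21: drop
Round 2: pos3(id33) recv 99: fwd; pos0(id85) recv 33: drop
Round 3: pos4(id21) recv 99: fwd
Round 4: pos0(id85) recv 99: fwd
Round 5: pos1(id99) recv 99: ELECTED
Message ID 33 originates at pos 3; dropped at pos 0 in round 2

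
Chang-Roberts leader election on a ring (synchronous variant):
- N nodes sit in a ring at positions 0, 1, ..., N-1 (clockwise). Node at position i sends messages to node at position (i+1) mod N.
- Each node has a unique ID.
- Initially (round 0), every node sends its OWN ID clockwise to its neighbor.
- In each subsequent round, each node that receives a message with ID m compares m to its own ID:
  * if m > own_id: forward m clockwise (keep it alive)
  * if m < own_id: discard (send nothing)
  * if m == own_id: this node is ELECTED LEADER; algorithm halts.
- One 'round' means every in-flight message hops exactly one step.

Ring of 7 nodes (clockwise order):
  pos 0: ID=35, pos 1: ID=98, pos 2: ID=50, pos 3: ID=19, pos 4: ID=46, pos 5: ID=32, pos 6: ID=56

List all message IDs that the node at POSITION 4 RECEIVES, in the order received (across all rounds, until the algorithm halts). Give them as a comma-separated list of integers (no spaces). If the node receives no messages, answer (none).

Round 1: pos1(id98) recv 35: drop; pos2(id50) recv 98: fwd; pos3(id19) recv 50: fwd; pos4(id46) recv 19: drop; pos5(id32) recv 46: fwd; pos6(id56) recv 32: drop; pos0(id35) recv 56: fwd
Round 2: pos3(id19) recv 98: fwd; pos4(id46) recv 50: fwd; pos6(id56) recv 46: drop; pos1(id98) recv 56: drop
Round 3: pos4(id46) recv 98: fwd; pos5(id32) recv 50: fwd
Round 4: pos5(id32) recv 98: fwd; pos6(id56) recv 50: drop
Round 5: pos6(id56) recv 98: fwd
Round 6: pos0(id35) recv 98: fwd
Round 7: pos1(id98) recv 98: ELECTED

Answer: 19,50,98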